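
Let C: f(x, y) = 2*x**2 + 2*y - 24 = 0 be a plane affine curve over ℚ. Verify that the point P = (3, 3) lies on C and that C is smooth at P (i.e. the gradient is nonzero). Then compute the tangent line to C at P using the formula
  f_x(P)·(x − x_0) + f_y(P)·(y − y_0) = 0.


Tangent line at P: 12*x + 2*y - 42 = 0.

Step 1: f(3, 3) = 0, so P lies on C.
Step 2: partial derivatives
  f_x(x, y) = 4*x, f_y(x, y) = 2.
  f_x(P) = 12, f_y(P) = 2 (gradient nonzero, so P is smooth).
Step 3: tangent line at P: 12·(x − 3) + 2·(y − 3) = 0.
Expanding: 12*x + 2*y - 42 = 0.


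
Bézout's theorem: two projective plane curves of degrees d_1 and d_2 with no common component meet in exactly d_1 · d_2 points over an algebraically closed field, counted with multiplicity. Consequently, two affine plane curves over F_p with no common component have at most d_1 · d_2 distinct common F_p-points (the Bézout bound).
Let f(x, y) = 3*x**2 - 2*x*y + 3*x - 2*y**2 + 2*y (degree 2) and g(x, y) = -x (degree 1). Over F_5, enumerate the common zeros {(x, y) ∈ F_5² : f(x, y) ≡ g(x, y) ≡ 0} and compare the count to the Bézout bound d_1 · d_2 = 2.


Common zeros: {(0, 0), (0, 1)}; count = 2; Bézout bound = 2.

deg(f) = 2, deg(g) = 1, so Bézout bound = 2.
Scan x ∈ F_5. For each x, list the y ∈ F_5 with f(x, y) ≡ 0 and those with g(x, y) ≡ 0 (mod 5); the common zeros in that column are the intersection.
  x = 0: f ≡ 0 at y ∈ {0, 1}; g ≡ 0 at y ∈ {0, 1, 2, 3, 4}; common: {0, 1}.
  x = 1: f ≡ 0 at y ∈ ∅; g ≡ 0 at y ∈ ∅; common: ∅.
  x = 2: f ≡ 0 at y ∈ ∅; g ≡ 0 at y ∈ ∅; common: ∅.
  x = 3: f ≡ 0 at y ∈ {1, 2}; g ≡ 0 at y ∈ ∅; common: ∅.
  x = 4: f ≡ 0 at y ∈ {0, 2}; g ≡ 0 at y ∈ ∅; common: ∅.
Collecting: common zeros = {(0, 0), (0, 1)}, so the count is 2.
Comparison with the Bézout bound: 2 ≤ 2 = deg(f)·deg(g), as expected for curves with no common component (the bound is attained).


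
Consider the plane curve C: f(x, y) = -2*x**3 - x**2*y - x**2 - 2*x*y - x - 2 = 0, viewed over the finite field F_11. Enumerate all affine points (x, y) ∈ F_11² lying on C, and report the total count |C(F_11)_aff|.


Affine F_11-points: {(1, 9), (2, 8), (3, 5), (4, 2), (5, 2), (6, 2), (7, 6), (8, 8), (10, 0)}; count = 9.

For each of the 121 pairs (x, y) ∈ F_11², evaluate f(x, y) mod 11. Record the zeros.
  x = 0: [0↦9, 1↦9, 2↦9, 3↦9, 4↦9, 5↦9, 6↦9, 7↦9, 8↦9, 9↦9, 10↦9]  zeros at y ∈ ∅
  x = 1: [0↦5, 1↦2, 2↦10, 3↦7, 4↦4, 5↦1, 6↦9, 7↦6, 8↦3, 9↦0, 10↦8]  zeros at y ∈ {9}
  x = 2: [0↦9, 1↦1, 2↦4, 3↦7, 4↦10, 5↦2, 6↦5, 7↦8, 8↦0, 9↦3, 10↦6]  zeros at y ∈ {8}
  x = 3: [0↦9, 1↦5, 2↦1, 3↦8, 4↦4, 5↦0, 6↦7, 7↦3, 8↦10, 9↦6, 10↦2]  zeros at y ∈ {5}
  x = 4: [0↦4, 1↦2, 2↦0, 3↦9, 4↦7, 5↦5, 6↦3, 7↦1, 8↦10, 9↦8, 10↦6]  zeros at y ∈ {2}
  x = 5: [0↦4, 1↦2, 2↦0, 3↦9, 4↦7, 5↦5, 6↦3, 7↦1, 8↦10, 9↦8, 10↦6]  zeros at y ∈ {2}
  x = 6: [0↦8, 1↦4, 2↦0, 3↦7, 4↦3, 5↦10, 6↦6, 7↦2, 8↦9, 9↦5, 10↦1]  zeros at y ∈ {2}
  x = 7: [0↦4, 1↦7, 2↦10, 3↦2, 4↦5, 5↦8, 6↦0, 7↦3, 8↦6, 9↦9, 10↦1]  zeros at y ∈ {6}
  x = 8: [0↦2, 1↦10, 2↦7, 3↦4, 4↦1, 5↦9, 6↦6, 7↦3, 8↦0, 9↦8, 10↦5]  zeros at y ∈ {8}
  x = 9: [0↦1, 1↦1, 2↦1, 3↦1, 4↦1, 5↦1, 6↦1, 7↦1, 8↦1, 9↦1, 10↦1]  zeros at y ∈ ∅
  x = 10: [0↦0, 1↦1, 2↦2, 3↦3, 4↦4, 5↦5, 6↦6, 7↦7, 8↦8, 9↦9, 10↦10]  zeros at y ∈ {0}
Collecting zeros: affine points = {(1, 9), (2, 8), (3, 5), (4, 2), (5, 2), (6, 2), (7, 6), (8, 8), (10, 0)}.
Total count |C(F_11)_aff| = 9.


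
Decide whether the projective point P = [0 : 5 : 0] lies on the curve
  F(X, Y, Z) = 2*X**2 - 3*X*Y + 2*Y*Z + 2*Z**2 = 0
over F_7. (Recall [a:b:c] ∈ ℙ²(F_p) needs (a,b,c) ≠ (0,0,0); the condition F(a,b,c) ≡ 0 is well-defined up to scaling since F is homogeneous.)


F(0,5,0) ≡ 0 (mod 7); P is on the curve.

Evaluate F(0, 5, 0) term-by-term (mod 7).
  2*X**2 ↦ 2·0·1·1 = 0
  -3*X*Y ↦ -3·0·5·1 = 0
  2*Y*Z ↦ 2·1·5·0 = 0
  2*Z**2 ↦ 2·1·1·0 = 0
Sum: F(0, 5, 0) = (0) + (0) + (0) + (0) = 0.
Reducing mod 7: 0 ≡ 0 (mod 7).
Since F(a, b, c) ≡ 0 (mod 7), P lies on the curve.


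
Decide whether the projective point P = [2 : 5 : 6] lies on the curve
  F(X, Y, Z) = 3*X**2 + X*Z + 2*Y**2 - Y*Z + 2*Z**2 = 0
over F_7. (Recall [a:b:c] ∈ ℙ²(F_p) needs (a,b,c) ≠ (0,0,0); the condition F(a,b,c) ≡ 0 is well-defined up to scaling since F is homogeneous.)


F(2,5,6) ≡ 4 (mod 7); P is NOT on the curve.

Evaluate F(2, 5, 6) term-by-term (mod 7).
  3*X**2 ↦ 3·4·1·1 = 12
  X*Z ↦ 1·2·1·6 = 12
  2*Y**2 ↦ 2·1·25·1 = 50
  -Y*Z ↦ -1·1·5·6 = -30
  2*Z**2 ↦ 2·1·1·36 = 72
Sum: F(2, 5, 6) = (12) + (12) + (50) + (-30) + (72) = 116.
Reducing mod 7: 116 ≡ 4 (mod 7).
Since F(a, b, c) ≡ 4 ≠ 0 (mod 7), P does NOT lie on the curve.


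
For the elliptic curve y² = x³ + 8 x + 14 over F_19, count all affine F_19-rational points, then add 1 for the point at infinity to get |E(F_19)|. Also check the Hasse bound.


Affine points = {(1, 2), (1, 17), (2, 0), (8, 1), (8, 18), (9, 6), (9, 13), (10, 7), (10, 12), (13, 4), (13, 15), (14, 1), (14, 18), (16, 1), (16, 18), (17, 3), (17, 16), (18, 9), (18, 10)}; affine count = 19; |E(F_19)| = 20.

Discriminant check: Δ ∝ 4a³ + 27b² = 4·8³ + 27·14² = 4·512 + 27·196 ≡ 6 (mod 19). Nonzero ⇒ E is nonsingular.
For each x ∈ F_19, compute rhs = x³ + 8·x + 14 mod 19, then count y ∈ F_19 with y² ≡ rhs.
  x = 0: rhs = 14, matching y values: none (0 points).
  x = 1: rhs = 4, matching y values: 2, 17 (2 points).
  x = 2: rhs = 0, matching y values: 0 (1 points).
  x = 3: rhs = 8, matching y values: none (0 points).
  x = 4: rhs = 15, matching y values: none (0 points).
  x = 5: rhs = 8, matching y values: none (0 points).
  x = 6: rhs = 12, matching y values: none (0 points).
  x = 7: rhs = 14, matching y values: none (0 points).
  x = 8: rhs = 1, matching y values: 1, 18 (2 points).
  x = 9: rhs = 17, matching y values: 6, 13 (2 points).
  x = 10: rhs = 11, matching y values: 7, 12 (2 points).
  x = 11: rhs = 8, matching y values: none (0 points).
  x = 12: rhs = 14, matching y values: none (0 points).
  x = 13: rhs = 16, matching y values: 4, 15 (2 points).
  x = 14: rhs = 1, matching y values: 1, 18 (2 points).
  x = 15: rhs = 13, matching y values: none (0 points).
  x = 16: rhs = 1, matching y values: 1, 18 (2 points).
  x = 17: rhs = 9, matching y values: 3, 16 (2 points).
  x = 18: rhs = 5, matching y values: 9, 10 (2 points).
Total affine count: 19.
Full point count |E(F_19)| = 19 + 1 = 20.
Hasse bound: |20 − (19+1)| = |0| = 0 ≤ 2√19 ≈ 8.7178 ✓.


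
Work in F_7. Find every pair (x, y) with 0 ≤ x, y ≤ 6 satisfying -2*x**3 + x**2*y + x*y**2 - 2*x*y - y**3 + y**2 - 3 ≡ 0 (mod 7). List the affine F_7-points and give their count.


Affine F_7-points: {(0, 2), (0, 3), (1, 2), (2, 4), (4, 1), (4, 5), (4, 6), (5, 4)}; count = 8.

For each of the 49 pairs (x, y) ∈ F_7², evaluate f(x, y) mod 7. Record the zeros.
  x = 0: [0↦4, 1↦4, 2↦0, 3↦0, 4↦5, 5↦2, 6↦6]  zeros at y ∈ {2, 3}
  x = 1: [0↦2, 1↦2, 2↦0, 3↦4, 4↦1, 5↦6, 6↦6]  zeros at y ∈ {2}
  x = 2: [0↦2, 1↦4, 2↦6, 3↦2, 4↦0, 5↦1, 6↦6]  zeros at y ∈ {4}
  x = 3: [0↦6, 1↦5, 2↦6, 3↦3, 4↦4, 5↦3, 6↦1]  zeros at y ∈ ∅
  x = 4: [0↦2, 1↦0, 2↦2, 3↦2, 4↦1, 5↦0, 6↦0]  zeros at y ∈ {1, 5, 6}
  x = 5: [0↦6, 1↦5, 2↦3, 3↦1, 4↦0, 5↦1, 6↦5]  zeros at y ∈ {4}
  x = 6: [0↦6, 1↦1, 2↦4, 3↦2, 4↦3, 5↦1, 6↦4]  zeros at y ∈ ∅
Collecting zeros: affine points = {(0, 2), (0, 3), (1, 2), (2, 4), (4, 1), (4, 5), (4, 6), (5, 4)}.
Total count |C(F_7)_aff| = 8.


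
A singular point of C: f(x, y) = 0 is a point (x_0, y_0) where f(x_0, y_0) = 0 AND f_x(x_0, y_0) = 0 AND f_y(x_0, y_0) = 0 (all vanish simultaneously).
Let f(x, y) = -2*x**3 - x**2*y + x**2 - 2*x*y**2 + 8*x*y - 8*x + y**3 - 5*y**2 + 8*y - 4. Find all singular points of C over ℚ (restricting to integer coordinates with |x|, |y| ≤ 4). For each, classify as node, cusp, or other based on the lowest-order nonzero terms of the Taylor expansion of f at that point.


Singular points: {(0, 2)}; classification: node.

Compute partial derivatives:
  f_x = -6*x**2 - 2*x*y + 2*x - 2*y**2 + 8*y - 8.
  f_y = -x**2 - 4*x*y + 8*x + 3*y**2 - 10*y + 8.
Scan x_0 ∈ {−4, ..., 4}. For each x_0, f_y(x_0, y) is a polynomial in y; find its integer roots y ∈ {−4, ..., 4}, then test f_x and f at those candidates.
  x = -4: f_y(-4, y) = 3*y**2 + 6*y - 40; no integer root y with |y| ≤ 4.
  x = -3: f_y(-3, y) = 3*y**2 + 2*y - 25; no integer root y with |y| ≤ 4.
  x = -2: f_y(-2, y) = 3*y**2 - 2*y - 12; no integer root y with |y| ≤ 4.
  x = -1: f_y(-1, y) = 3*y**2 - 6*y - 1; no integer root y with |y| ≤ 4.
  x = 0: f_y(0, y) = 3*y**2 - 10*y + 8; vanishes at y ∈ {2}. (0, 2): f_x = 0, f = 0 — SINGULAR.
  x = 1: f_y(1, y) = 3*y**2 - 14*y + 15; vanishes at y ∈ {3}. (1, 3): f_x = -12 ≠ 0.
  x = 2: f_y(2, y) = 3*y**2 - 18*y + 20; no integer root y with |y| ≤ 4.
  x = 3: f_y(3, y) = 3*y**2 - 22*y + 23; no integer root y with |y| ≤ 4.
  x = 4: f_y(4, y) = 3*y**2 - 26*y + 24; no integer root y with |y| ≤ 4.
Only singular point on the grid: (0, 2).
Classify: substitute x = 0 + u, y = 2 + v and expand: f = -2*u**3 - u**2*v - u**2 - 2*u*v**2 + v**3 + v**2.
No constant or linear terms (consistent with a singular point). Quadratic part: -u**2 + v**2. Cubic part: -2*u**3 - u**2*v - 2*u*v**2 + v**3.
The quadratic part v**2 - u**2 = (v − u)(v + u) splits into two distinct linear factors, so there are two distinct tangent lines y − 2 = ±(x − 0) — this is a node (ordinary double point).
Classification: node.


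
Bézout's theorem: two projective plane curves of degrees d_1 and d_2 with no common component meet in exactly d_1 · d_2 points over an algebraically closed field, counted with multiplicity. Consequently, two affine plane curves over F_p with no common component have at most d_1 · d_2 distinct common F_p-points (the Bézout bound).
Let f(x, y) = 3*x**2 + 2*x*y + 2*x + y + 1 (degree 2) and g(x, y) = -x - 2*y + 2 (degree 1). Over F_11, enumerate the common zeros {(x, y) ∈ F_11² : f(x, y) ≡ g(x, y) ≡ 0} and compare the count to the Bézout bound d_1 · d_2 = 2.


Common zeros: ∅; count = 0; Bézout bound = 2.

deg(f) = 2, deg(g) = 1, so Bézout bound = 2.
Scan x ∈ F_11. For each x, list the y ∈ F_11 with f(x, y) ≡ 0 and those with g(x, y) ≡ 0 (mod 11); the common zeros in that column are the intersection.
  x = 0: f ≡ 0 at y ∈ {10}; g ≡ 0 at y ∈ {1}; common: ∅.
  x = 1: f ≡ 0 at y ∈ {9}; g ≡ 0 at y ∈ {6}; common: ∅.
  x = 2: f ≡ 0 at y ∈ {1}; g ≡ 0 at y ∈ {0}; common: ∅.
  x = 3: f ≡ 0 at y ∈ {3}; g ≡ 0 at y ∈ {5}; common: ∅.
  x = 4: f ≡ 0 at y ∈ {1}; g ≡ 0 at y ∈ {10}; common: ∅.
  x = 5: f ≡ 0 at y ∈ ∅; g ≡ 0 at y ∈ {4}; common: ∅.
  x = 6: f ≡ 0 at y ∈ {0}; g ≡ 0 at y ∈ {9}; common: ∅.
  x = 7: f ≡ 0 at y ∈ {9}; g ≡ 0 at y ∈ {3}; common: ∅.
  x = 8: f ≡ 0 at y ∈ {0}; g ≡ 0 at y ∈ {8}; common: ∅.
  x = 9: f ≡ 0 at y ∈ {3}; g ≡ 0 at y ∈ {2}; common: ∅.
  x = 10: f ≡ 0 at y ∈ {2}; g ≡ 0 at y ∈ {7}; common: ∅.
Collecting: common zeros = ∅, so the count is 0.
Comparison with the Bézout bound: 0 ≤ 2 = deg(f)·deg(g), as expected for curves with no common component (the affine F_11-count falls short of the bound because intersections may lie at infinity, over extension fields, or carry multiplicity).


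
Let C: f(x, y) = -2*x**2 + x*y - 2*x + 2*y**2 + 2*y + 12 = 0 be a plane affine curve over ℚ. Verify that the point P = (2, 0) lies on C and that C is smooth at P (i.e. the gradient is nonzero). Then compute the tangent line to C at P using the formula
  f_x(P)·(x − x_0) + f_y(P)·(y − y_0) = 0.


Tangent line at P: -10*x + 4*y + 20 = 0.

Step 1: f(2, 0) = 0, so P lies on C.
Step 2: partial derivatives
  f_x(x, y) = -4*x + y - 2, f_y(x, y) = x + 4*y + 2.
  f_x(P) = -10, f_y(P) = 4 (gradient nonzero, so P is smooth).
Step 3: tangent line at P: -10·(x − 2) + 4·(y − 0) = 0.
Expanding: -10*x + 4*y + 20 = 0.


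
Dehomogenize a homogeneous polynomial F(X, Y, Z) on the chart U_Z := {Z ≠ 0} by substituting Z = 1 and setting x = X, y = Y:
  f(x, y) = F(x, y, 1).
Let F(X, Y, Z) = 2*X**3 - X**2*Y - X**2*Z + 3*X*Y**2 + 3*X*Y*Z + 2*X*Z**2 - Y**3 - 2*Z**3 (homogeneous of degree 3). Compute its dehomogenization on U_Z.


f(x, y) = 2*x**3 - x**2*y - x**2 + 3*x*y**2 + 3*x*y + 2*x - y**3 - 2

On U_Z we set Z = 1. Each monomial c·X^i·Y^j·Z^k in F becomes c·x^i·y^j·1^k = c·x^i·y^j.
Substituting Z = 1: F(X, Y, 1) = 2*x**3 - x**2*y - x**2 + 3*x*y**2 + 3*x*y + 2*x - y**3 - 2.
Note: deg(f) ≤ deg(F) = 3; strict inequality happens when F is divisible by Z (lost terms).


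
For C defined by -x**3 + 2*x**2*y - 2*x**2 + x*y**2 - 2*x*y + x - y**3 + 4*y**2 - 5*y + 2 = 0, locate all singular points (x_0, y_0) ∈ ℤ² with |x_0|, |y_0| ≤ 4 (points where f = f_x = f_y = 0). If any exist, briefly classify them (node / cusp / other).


Singular points: {(0, 1)}; classification: cusp.

Compute partial derivatives:
  f_x = -3*x**2 + 4*x*y - 4*x + y**2 - 2*y + 1.
  f_y = 2*x**2 + 2*x*y - 2*x - 3*y**2 + 8*y - 5.
Scan x_0 ∈ {−4, ..., 4}. For each x_0, f_y(x_0, y) is a polynomial in y; find its integer roots y ∈ {−4, ..., 4}, then test f_x and f at those candidates.
  x = -4: f_y(-4, y) = 35 - 3*y**2; no integer root y with |y| ≤ 4.
  x = -3: f_y(-3, y) = -3*y**2 + 2*y + 19; no integer root y with |y| ≤ 4.
  x = -2: f_y(-2, y) = -3*y**2 + 4*y + 7; vanishes at y ∈ {-1}. (-2, -1): f_x = 8 ≠ 0.
  x = -1: f_y(-1, y) = -3*y**2 + 6*y - 1; no integer root y with |y| ≤ 4.
  x = 0: f_y(0, y) = -3*y**2 + 8*y - 5; vanishes at y ∈ {1}. (0, 1): f_x = 0, f = 0 — SINGULAR.
  x = 1: f_y(1, y) = -3*y**2 + 10*y - 5; no integer root y with |y| ≤ 4.
  x = 2: f_y(2, y) = -3*y**2 + 12*y - 1; no integer root y with |y| ≤ 4.
  x = 3: f_y(3, y) = -3*y**2 + 14*y + 7; no integer root y with |y| ≤ 4.
  x = 4: f_y(4, y) = -3*y**2 + 16*y + 19; vanishes at y ∈ {-1}. (4, -1): f_x = -76 ≠ 0.
Only singular point on the grid: (0, 1).
Classify: substitute x = 0 + u, y = 1 + v and expand: f = -u**3 + 2*u**2*v + u*v**2 - v**3 + v**2.
No constant or linear terms (consistent with a singular point). Quadratic part: v**2. Cubic part: -u**3 + 2*u**2*v + u*v**2 - v**3.
The quadratic part v**2 is a perfect square, so there is a single (double) tangent line v = 0, i.e. y = 1. Restricting the cubic part to that line (v = 0) leaves -u**3 ≠ 0, so f is not divisible by v and the branch is v² ≈ u**3 to lowest order — this is a cusp.
Classification: cusp.


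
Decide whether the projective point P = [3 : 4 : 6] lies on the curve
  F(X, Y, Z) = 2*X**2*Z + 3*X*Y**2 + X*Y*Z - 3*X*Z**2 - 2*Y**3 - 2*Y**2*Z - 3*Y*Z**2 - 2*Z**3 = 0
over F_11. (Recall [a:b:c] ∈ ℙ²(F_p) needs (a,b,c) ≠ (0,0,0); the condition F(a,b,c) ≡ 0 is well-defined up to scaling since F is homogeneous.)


F(3,4,6) ≡ 4 (mod 11); P is NOT on the curve.

Evaluate F(3, 4, 6) term-by-term (mod 11).
  2*X**2*Z ↦ 2·9·1·6 = 108
  3*X*Y**2 ↦ 3·3·16·1 = 144
  X*Y*Z ↦ 1·3·4·6 = 72
  -3*X*Z**2 ↦ -3·3·1·36 = -324
  -2*Y**3 ↦ -2·1·64·1 = -128
  -2*Y**2*Z ↦ -2·1·16·6 = -192
  -3*Y*Z**2 ↦ -3·1·4·36 = -432
  -2*Z**3 ↦ -2·1·1·216 = -432
Sum: F(3, 4, 6) = (108) + (144) + (72) + (-324) + (-128) + (-192) + (-432) + (-432) = -1184.
Reducing mod 11: -1184 ≡ 4 (mod 11).
Since F(a, b, c) ≡ 4 ≠ 0 (mod 11), P does NOT lie on the curve.


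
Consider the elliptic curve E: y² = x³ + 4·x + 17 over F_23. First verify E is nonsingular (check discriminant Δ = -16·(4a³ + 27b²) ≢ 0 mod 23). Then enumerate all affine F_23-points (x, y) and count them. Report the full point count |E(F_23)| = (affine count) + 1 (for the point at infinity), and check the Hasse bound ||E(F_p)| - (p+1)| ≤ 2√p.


Affine points = {(5, 1), (5, 22), (6, 2), (6, 21), (8, 3), (8, 20), (9, 0), (11, 9), (11, 14), (13, 9), (13, 14), (15, 5), (15, 18), (19, 11), (19, 12), (20, 1), (20, 22), (21, 1), (21, 22), (22, 9), (22, 14)}; affine count = 21; |E(F_23)| = 22.

Discriminant check: Δ ∝ 4a³ + 27b² = 4·4³ + 27·17² = 4·64 + 27·289 ≡ 9 (mod 23). Nonzero ⇒ E is nonsingular.
For each x ∈ F_23, compute rhs = x³ + 4·x + 17 mod 23, then count y ∈ F_23 with y² ≡ rhs.
  x = 0: rhs = 17, matching y values: none (0 points).
  x = 1: rhs = 22, matching y values: none (0 points).
  x = 2: rhs = 10, matching y values: none (0 points).
  x = 3: rhs = 10, matching y values: none (0 points).
  x = 4: rhs = 5, matching y values: none (0 points).
  x = 5: rhs = 1, matching y values: 1, 22 (2 points).
  x = 6: rhs = 4, matching y values: 2, 21 (2 points).
  x = 7: rhs = 20, matching y values: none (0 points).
  x = 8: rhs = 9, matching y values: 3, 20 (2 points).
  x = 9: rhs = 0, matching y values: 0 (1 points).
  x = 10: rhs = 22, matching y values: none (0 points).
  x = 11: rhs = 12, matching y values: 9, 14 (2 points).
  x = 12: rhs = 22, matching y values: none (0 points).
  x = 13: rhs = 12, matching y values: 9, 14 (2 points).
  x = 14: rhs = 11, matching y values: none (0 points).
  x = 15: rhs = 2, matching y values: 5, 18 (2 points).
  x = 16: rhs = 14, matching y values: none (0 points).
  x = 17: rhs = 7, matching y values: none (0 points).
  x = 18: rhs = 10, matching y values: none (0 points).
  x = 19: rhs = 6, matching y values: 11, 12 (2 points).
  x = 20: rhs = 1, matching y values: 1, 22 (2 points).
  x = 21: rhs = 1, matching y values: 1, 22 (2 points).
  x = 22: rhs = 12, matching y values: 9, 14 (2 points).
Total affine count: 21.
Full point count |E(F_23)| = 21 + 1 = 22.
Hasse bound: |22 − (23+1)| = |-2| = 2 ≤ 2√23 ≈ 9.5917 ✓.


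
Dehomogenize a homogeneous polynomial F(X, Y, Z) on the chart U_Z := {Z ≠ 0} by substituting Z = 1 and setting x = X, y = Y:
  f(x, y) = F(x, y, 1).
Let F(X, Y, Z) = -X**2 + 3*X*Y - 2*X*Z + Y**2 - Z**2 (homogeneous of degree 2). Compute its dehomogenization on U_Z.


f(x, y) = -x**2 + 3*x*y - 2*x + y**2 - 1

On U_Z we set Z = 1. Each monomial c·X^i·Y^j·Z^k in F becomes c·x^i·y^j·1^k = c·x^i·y^j.
Substituting Z = 1: F(X, Y, 1) = -x**2 + 3*x*y - 2*x + y**2 - 1.
Note: deg(f) ≤ deg(F) = 2; strict inequality happens when F is divisible by Z (lost terms).


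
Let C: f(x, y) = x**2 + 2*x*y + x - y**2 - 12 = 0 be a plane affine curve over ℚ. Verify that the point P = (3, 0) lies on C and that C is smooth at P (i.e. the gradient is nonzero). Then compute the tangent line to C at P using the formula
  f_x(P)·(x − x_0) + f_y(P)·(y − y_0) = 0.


Tangent line at P: 7*x + 6*y - 21 = 0.

Step 1: f(3, 0) = 0, so P lies on C.
Step 2: partial derivatives
  f_x(x, y) = 2*x + 2*y + 1, f_y(x, y) = 2*x - 2*y.
  f_x(P) = 7, f_y(P) = 6 (gradient nonzero, so P is smooth).
Step 3: tangent line at P: 7·(x − 3) + 6·(y − 0) = 0.
Expanding: 7*x + 6*y - 21 = 0.


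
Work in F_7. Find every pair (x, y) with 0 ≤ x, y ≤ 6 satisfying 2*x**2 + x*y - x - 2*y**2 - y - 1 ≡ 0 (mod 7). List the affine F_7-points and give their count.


Affine F_7-points: {(0, 5), (1, 0), (3, 0), (3, 1), (4, 1), (4, 4), (5, 4), (5, 5)}; count = 8.

For each of the 49 pairs (x, y) ∈ F_7², evaluate f(x, y) mod 7. Record the zeros.
  x = 0: [0↦6, 1↦3, 2↦3, 3↦6, 4↦5, 5↦0, 6↦5]  zeros at y ∈ {5}
  x = 1: [0↦0, 1↦5, 2↦6, 3↦3, 4↦3, 5↦6, 6↦5]  zeros at y ∈ {0}
  x = 2: [0↦5, 1↦4, 2↦6, 3↦4, 4↦5, 5↦2, 6↦2]  zeros at y ∈ ∅
  x = 3: [0↦0, 1↦0, 2↦3, 3↦2, 4↦4, 5↦2, 6↦3]  zeros at y ∈ {0, 1}
  x = 4: [0↦6, 1↦0, 2↦4, 3↦4, 4↦0, 5↦6, 6↦1]  zeros at y ∈ {1, 4}
  x = 5: [0↦2, 1↦4, 2↦2, 3↦3, 4↦0, 5↦0, 6↦3]  zeros at y ∈ {4, 5}
  x = 6: [0↦2, 1↦5, 2↦4, 3↦6, 4↦4, 5↦5, 6↦2]  zeros at y ∈ ∅
Collecting zeros: affine points = {(0, 5), (1, 0), (3, 0), (3, 1), (4, 1), (4, 4), (5, 4), (5, 5)}.
Total count |C(F_7)_aff| = 8.


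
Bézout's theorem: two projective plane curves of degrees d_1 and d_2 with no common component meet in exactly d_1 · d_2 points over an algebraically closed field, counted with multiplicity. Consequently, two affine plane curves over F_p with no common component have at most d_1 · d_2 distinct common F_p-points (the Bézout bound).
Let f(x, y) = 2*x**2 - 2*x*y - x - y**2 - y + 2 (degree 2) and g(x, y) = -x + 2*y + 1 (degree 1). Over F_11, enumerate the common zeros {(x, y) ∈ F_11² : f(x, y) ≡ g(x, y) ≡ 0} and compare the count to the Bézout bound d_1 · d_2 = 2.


Common zeros: ∅; count = 0; Bézout bound = 2.

deg(f) = 2, deg(g) = 1, so Bézout bound = 2.
Scan x ∈ F_11. For each x, list the y ∈ F_11 with f(x, y) ≡ 0 and those with g(x, y) ≡ 0 (mod 11); the common zeros in that column are the intersection.
  x = 0: f ≡ 0 at y ∈ {1, 9}; g ≡ 0 at y ∈ {5}; common: ∅.
  x = 1: f ≡ 0 at y ∈ ∅; g ≡ 0 at y ∈ {0}; common: ∅.
  x = 2: f ≡ 0 at y ∈ ∅; g ≡ 0 at y ∈ {6}; common: ∅.
  x = 3: f ≡ 0 at y ∈ ∅; g ≡ 0 at y ∈ {1}; common: ∅.
  x = 4: f ≡ 0 at y ∈ {4, 9}; g ≡ 0 at y ∈ {7}; common: ∅.
  x = 5: f ≡ 0 at y ∈ {5, 6}; g ≡ 0 at y ∈ {2}; common: ∅.
  x = 6: f ≡ 0 at y ∈ {4, 5}; g ≡ 0 at y ∈ {8}; common: ∅.
  x = 7: f ≡ 0 at y ∈ {1, 6}; g ≡ 0 at y ∈ {3}; common: ∅.
  x = 8: f ≡ 0 at y ∈ ∅; g ≡ 0 at y ∈ {9}; common: ∅.
  x = 9: f ≡ 0 at y ∈ ∅; g ≡ 0 at y ∈ {4}; common: ∅.
  x = 10: f ≡ 0 at y ∈ ∅; g ≡ 0 at y ∈ {10}; common: ∅.
Collecting: common zeros = ∅, so the count is 0.
Comparison with the Bézout bound: 0 ≤ 2 = deg(f)·deg(g), as expected for curves with no common component (the affine F_11-count falls short of the bound because intersections may lie at infinity, over extension fields, or carry multiplicity).


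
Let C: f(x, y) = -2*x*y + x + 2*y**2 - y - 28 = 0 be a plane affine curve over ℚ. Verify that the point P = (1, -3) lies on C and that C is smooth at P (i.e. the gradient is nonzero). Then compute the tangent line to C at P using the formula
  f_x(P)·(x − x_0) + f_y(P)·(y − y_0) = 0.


Tangent line at P: 7*x - 15*y - 52 = 0.

Step 1: f(1, -3) = 0, so P lies on C.
Step 2: partial derivatives
  f_x(x, y) = 1 - 2*y, f_y(x, y) = -2*x + 4*y - 1.
  f_x(P) = 7, f_y(P) = -15 (gradient nonzero, so P is smooth).
Step 3: tangent line at P: 7·(x − 1) + -15·(y − -3) = 0.
Expanding: 7*x - 15*y - 52 = 0.


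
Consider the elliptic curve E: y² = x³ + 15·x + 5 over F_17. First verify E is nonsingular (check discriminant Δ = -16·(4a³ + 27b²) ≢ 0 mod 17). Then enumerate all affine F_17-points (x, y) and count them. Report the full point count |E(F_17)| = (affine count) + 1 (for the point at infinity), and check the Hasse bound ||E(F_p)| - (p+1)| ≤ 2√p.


Affine points = {(1, 2), (1, 15), (2, 3), (2, 14), (3, 3), (3, 14), (5, 1), (5, 16), (8, 5), (8, 12), (9, 6), (9, 11), (10, 4), (10, 13), (12, 3), (12, 14), (13, 0), (14, 1), (14, 16), (15, 1), (15, 16)}; affine count = 21; |E(F_17)| = 22.

Discriminant check: Δ ∝ 4a³ + 27b² = 4·15³ + 27·5² = 4·3375 + 27·25 ≡ 14 (mod 17). Nonzero ⇒ E is nonsingular.
For each x ∈ F_17, compute rhs = x³ + 15·x + 5 mod 17, then count y ∈ F_17 with y² ≡ rhs.
  x = 0: rhs = 5, matching y values: none (0 points).
  x = 1: rhs = 4, matching y values: 2, 15 (2 points).
  x = 2: rhs = 9, matching y values: 3, 14 (2 points).
  x = 3: rhs = 9, matching y values: 3, 14 (2 points).
  x = 4: rhs = 10, matching y values: none (0 points).
  x = 5: rhs = 1, matching y values: 1, 16 (2 points).
  x = 6: rhs = 5, matching y values: none (0 points).
  x = 7: rhs = 11, matching y values: none (0 points).
  x = 8: rhs = 8, matching y values: 5, 12 (2 points).
  x = 9: rhs = 2, matching y values: 6, 11 (2 points).
  x = 10: rhs = 16, matching y values: 4, 13 (2 points).
  x = 11: rhs = 5, matching y values: none (0 points).
  x = 12: rhs = 9, matching y values: 3, 14 (2 points).
  x = 13: rhs = 0, matching y values: 0 (1 points).
  x = 14: rhs = 1, matching y values: 1, 16 (2 points).
  x = 15: rhs = 1, matching y values: 1, 16 (2 points).
  x = 16: rhs = 6, matching y values: none (0 points).
Total affine count: 21.
Full point count |E(F_17)| = 21 + 1 = 22.
Hasse bound: |22 − (17+1)| = |4| = 4 ≤ 2√17 ≈ 8.2462 ✓.


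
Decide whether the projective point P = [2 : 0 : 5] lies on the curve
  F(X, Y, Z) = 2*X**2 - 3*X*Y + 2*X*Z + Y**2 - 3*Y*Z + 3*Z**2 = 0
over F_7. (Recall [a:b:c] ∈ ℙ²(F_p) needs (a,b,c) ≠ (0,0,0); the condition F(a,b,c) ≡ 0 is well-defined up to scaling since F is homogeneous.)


F(2,0,5) ≡ 5 (mod 7); P is NOT on the curve.

Evaluate F(2, 0, 5) term-by-term (mod 7).
  2*X**2 ↦ 2·4·1·1 = 8
  -3*X*Y ↦ -3·2·0·1 = 0
  2*X*Z ↦ 2·2·1·5 = 20
  Y**2 ↦ 1·1·0·1 = 0
  -3*Y*Z ↦ -3·1·0·5 = 0
  3*Z**2 ↦ 3·1·1·25 = 75
Sum: F(2, 0, 5) = (8) + (0) + (20) + (0) + (0) + (75) = 103.
Reducing mod 7: 103 ≡ 5 (mod 7).
Since F(a, b, c) ≡ 5 ≠ 0 (mod 7), P does NOT lie on the curve.


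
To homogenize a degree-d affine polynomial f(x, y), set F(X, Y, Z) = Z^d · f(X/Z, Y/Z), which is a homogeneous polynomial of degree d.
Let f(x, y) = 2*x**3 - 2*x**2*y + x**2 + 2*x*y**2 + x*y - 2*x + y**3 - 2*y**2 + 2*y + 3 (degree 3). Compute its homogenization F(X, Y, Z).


F(X, Y, Z) = 2*X**3 - 2*X**2*Y + X**2*Z + 2*X*Y**2 + X*Y*Z - 2*X*Z**2 + Y**3 - 2*Y**2*Z + 2*Y*Z**2 + 3*Z**3

deg(f) = 3.
Substitute x = X/Z, y = Y/Z into f, then multiply by Z^3.
  monomial 2·x^3·y^0 ↦ 2·X^3·Y^0·Z^0.
  monomial -2·x^2·y^1 ↦ -2·X^2·Y^1·Z^0.
  monomial 1·x^2·y^0 ↦ 1·X^2·Y^0·Z^1.
  monomial 2·x^1·y^2 ↦ 2·X^1·Y^2·Z^0.
  monomial 1·x^1·y^1 ↦ 1·X^1·Y^1·Z^1.
  monomial -2·x^1·y^0 ↦ -2·X^1·Y^0·Z^2.
  monomial 1·x^0·y^3 ↦ 1·X^0·Y^3·Z^0.
  monomial -2·x^0·y^2 ↦ -2·X^0·Y^2·Z^1.
  monomial 2·x^0·y^1 ↦ 2·X^0·Y^1·Z^2.
  monomial 3·x^0·y^0 ↦ 3·X^0·Y^0·Z^3.
Collecting: F(X, Y, Z) = 2*X**3 - 2*X**2*Y + X**2*Z + 2*X*Y**2 + X*Y*Z - 2*X*Z**2 + Y**3 - 2*Y**2*Z + 2*Y*Z**2 + 3*Z**3.


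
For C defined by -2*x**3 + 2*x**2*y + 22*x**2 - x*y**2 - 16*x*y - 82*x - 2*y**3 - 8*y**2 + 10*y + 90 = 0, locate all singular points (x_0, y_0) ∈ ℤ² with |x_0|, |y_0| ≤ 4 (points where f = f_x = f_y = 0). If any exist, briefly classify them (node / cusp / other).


Singular points: {(3, -2)}; classification: cusp.

Compute partial derivatives:
  f_x = -6*x**2 + 4*x*y + 44*x - y**2 - 16*y - 82.
  f_y = 2*x**2 - 2*x*y - 16*x - 6*y**2 - 16*y + 10.
Scan x_0 ∈ {−4, ..., 4}. For each x_0, f_y(x_0, y) is a polynomial in y; find its integer roots y ∈ {−4, ..., 4}, then test f_x and f at those candidates.
  x = -4: f_y(-4, y) = -6*y**2 - 8*y + 106; no integer root y with |y| ≤ 4.
  x = -3: f_y(-3, y) = -6*y**2 - 10*y + 76; no integer root y with |y| ≤ 4.
  x = -2: f_y(-2, y) = -6*y**2 - 12*y + 50; no integer root y with |y| ≤ 4.
  x = -1: f_y(-1, y) = -6*y**2 - 14*y + 28; no integer root y with |y| ≤ 4.
  x = 0: f_y(0, y) = -6*y**2 - 16*y + 10; no integer root y with |y| ≤ 4.
  x = 1: f_y(1, y) = -6*y**2 - 18*y - 4; no integer root y with |y| ≤ 4.
  x = 2: f_y(2, y) = -6*y**2 - 20*y - 14; vanishes at y ∈ {-1}. (2, -1): f_x = -11 ≠ 0.
  x = 3: f_y(3, y) = -6*y**2 - 22*y - 20; vanishes at y ∈ {-2}. (3, -2): f_x = 0, f = 0 — SINGULAR.
  x = 4: f_y(4, y) = -6*y**2 - 24*y - 22; no integer root y with |y| ≤ 4.
Only singular point on the grid: (3, -2).
Classify: substitute x = 3 + u, y = -2 + v and expand: f = -2*u**3 + 2*u**2*v - u*v**2 - 2*v**3 + v**2.
No constant or linear terms (consistent with a singular point). Quadratic part: v**2. Cubic part: -2*u**3 + 2*u**2*v - u*v**2 - 2*v**3.
The quadratic part v**2 is a perfect square, so there is a single (double) tangent line v = 0, i.e. y = -2. Restricting the cubic part to that line (v = 0) leaves -2*u**3 ≠ 0, so f is not divisible by v and the branch is v² ≈ 2*u**3 to lowest order — this is a cusp.
Classification: cusp.


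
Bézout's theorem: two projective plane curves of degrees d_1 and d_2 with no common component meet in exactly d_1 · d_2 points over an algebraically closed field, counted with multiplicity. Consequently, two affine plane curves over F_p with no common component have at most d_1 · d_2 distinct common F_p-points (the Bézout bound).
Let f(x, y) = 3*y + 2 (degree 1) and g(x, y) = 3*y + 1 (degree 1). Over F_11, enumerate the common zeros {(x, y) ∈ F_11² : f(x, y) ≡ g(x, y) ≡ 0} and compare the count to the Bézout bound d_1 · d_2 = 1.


Common zeros: ∅; count = 0; Bézout bound = 1.

deg(f) = 1, deg(g) = 1, so Bézout bound = 1.
Scan x ∈ F_11. For each x, list the y ∈ F_11 with f(x, y) ≡ 0 and those with g(x, y) ≡ 0 (mod 11); the common zeros in that column are the intersection.
  x = 0: f ≡ 0 at y ∈ {3}; g ≡ 0 at y ∈ {7}; common: ∅.
  x = 1: f ≡ 0 at y ∈ {3}; g ≡ 0 at y ∈ {7}; common: ∅.
  x = 2: f ≡ 0 at y ∈ {3}; g ≡ 0 at y ∈ {7}; common: ∅.
  x = 3: f ≡ 0 at y ∈ {3}; g ≡ 0 at y ∈ {7}; common: ∅.
  x = 4: f ≡ 0 at y ∈ {3}; g ≡ 0 at y ∈ {7}; common: ∅.
  x = 5: f ≡ 0 at y ∈ {3}; g ≡ 0 at y ∈ {7}; common: ∅.
  x = 6: f ≡ 0 at y ∈ {3}; g ≡ 0 at y ∈ {7}; common: ∅.
  x = 7: f ≡ 0 at y ∈ {3}; g ≡ 0 at y ∈ {7}; common: ∅.
  x = 8: f ≡ 0 at y ∈ {3}; g ≡ 0 at y ∈ {7}; common: ∅.
  x = 9: f ≡ 0 at y ∈ {3}; g ≡ 0 at y ∈ {7}; common: ∅.
  x = 10: f ≡ 0 at y ∈ {3}; g ≡ 0 at y ∈ {7}; common: ∅.
Collecting: common zeros = ∅, so the count is 0.
Comparison with the Bézout bound: 0 ≤ 1 = deg(f)·deg(g), as expected for curves with no common component (the affine F_11-count falls short of the bound because intersections may lie at infinity, over extension fields, or carry multiplicity).


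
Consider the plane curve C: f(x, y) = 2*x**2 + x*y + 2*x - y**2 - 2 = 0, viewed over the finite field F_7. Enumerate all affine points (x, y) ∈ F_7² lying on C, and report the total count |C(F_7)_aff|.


Affine F_7-points: {(1, 2), (1, 6), (2, 3), (2, 6), (4, 2), (6, 3)}; count = 6.

For each of the 49 pairs (x, y) ∈ F_7², evaluate f(x, y) mod 7. Record the zeros.
  x = 0: [0↦5, 1↦4, 2↦1, 3↦3, 4↦3, 5↦1, 6↦4]  zeros at y ∈ ∅
  x = 1: [0↦2, 1↦2, 2↦0, 3↦3, 4↦4, 5↦3, 6↦0]  zeros at y ∈ {2, 6}
  x = 2: [0↦3, 1↦4, 2↦3, 3↦0, 4↦2, 5↦2, 6↦0]  zeros at y ∈ {3, 6}
  x = 3: [0↦1, 1↦3, 2↦3, 3↦1, 4↦4, 5↦5, 6↦4]  zeros at y ∈ ∅
  x = 4: [0↦3, 1↦6, 2↦0, 3↦6, 4↦3, 5↦5, 6↦5]  zeros at y ∈ {2}
  x = 5: [0↦2, 1↦6, 2↦1, 3↦1, 4↦6, 5↦2, 6↦3]  zeros at y ∈ ∅
  x = 6: [0↦5, 1↦3, 2↦6, 3↦0, 4↦6, 5↦3, 6↦5]  zeros at y ∈ {3}
Collecting zeros: affine points = {(1, 2), (1, 6), (2, 3), (2, 6), (4, 2), (6, 3)}.
Total count |C(F_7)_aff| = 6.


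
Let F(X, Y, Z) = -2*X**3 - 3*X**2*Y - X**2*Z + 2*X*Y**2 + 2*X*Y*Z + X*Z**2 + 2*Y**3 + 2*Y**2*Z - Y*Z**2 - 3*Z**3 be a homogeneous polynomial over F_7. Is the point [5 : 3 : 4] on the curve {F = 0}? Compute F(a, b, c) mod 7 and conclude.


F(5,3,4) ≡ 0 (mod 7); P is on the curve.

Evaluate F(5, 3, 4) term-by-term (mod 7).
  -2*X**3 ↦ -2·125·1·1 = -250
  -3*X**2*Y ↦ -3·25·3·1 = -225
  -X**2*Z ↦ -1·25·1·4 = -100
  2*X*Y**2 ↦ 2·5·9·1 = 90
  2*X*Y*Z ↦ 2·5·3·4 = 120
  X*Z**2 ↦ 1·5·1·16 = 80
  2*Y**3 ↦ 2·1·27·1 = 54
  2*Y**2*Z ↦ 2·1·9·4 = 72
  -Y*Z**2 ↦ -1·1·3·16 = -48
  -3*Z**3 ↦ -3·1·1·64 = -192
Sum: F(5, 3, 4) = (-250) + (-225) + (-100) + (90) + (120) + (80) + (54) + (72) + (-48) + (-192) = -399.
Reducing mod 7: -399 ≡ 0 (mod 7).
Since F(a, b, c) ≡ 0 (mod 7), P lies on the curve.


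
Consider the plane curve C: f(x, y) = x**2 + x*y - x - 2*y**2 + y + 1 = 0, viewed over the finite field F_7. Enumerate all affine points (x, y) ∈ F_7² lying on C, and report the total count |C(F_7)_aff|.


Affine F_7-points: {(0, 1), (0, 3), (3, 0), (3, 2), (5, 0), (5, 3)}; count = 6.

For each of the 49 pairs (x, y) ∈ F_7², evaluate f(x, y) mod 7. Record the zeros.
  x = 0: [0↦1, 1↦0, 2↦2, 3↦0, 4↦1, 5↦5, 6↦5]  zeros at y ∈ {1, 3}
  x = 1: [0↦1, 1↦1, 2↦4, 3↦3, 4↦5, 5↦3, 6↦4]  zeros at y ∈ ∅
  x = 2: [0↦3, 1↦4, 2↦1, 3↦1, 4↦4, 5↦3, 6↦5]  zeros at y ∈ ∅
  x = 3: [0↦0, 1↦2, 2↦0, 3↦1, 4↦5, 5↦5, 6↦1]  zeros at y ∈ {0, 2}
  x = 4: [0↦6, 1↦2, 2↦1, 3↦3, 4↦1, 5↦2, 6↦6]  zeros at y ∈ ∅
  x = 5: [0↦0, 1↦4, 2↦4, 3↦0, 4↦6, 5↦1, 6↦6]  zeros at y ∈ {0, 3}
  x = 6: [0↦3, 1↦1, 2↦2, 3↦6, 4↦6, 5↦2, 6↦1]  zeros at y ∈ ∅
Collecting zeros: affine points = {(0, 1), (0, 3), (3, 0), (3, 2), (5, 0), (5, 3)}.
Total count |C(F_7)_aff| = 6.


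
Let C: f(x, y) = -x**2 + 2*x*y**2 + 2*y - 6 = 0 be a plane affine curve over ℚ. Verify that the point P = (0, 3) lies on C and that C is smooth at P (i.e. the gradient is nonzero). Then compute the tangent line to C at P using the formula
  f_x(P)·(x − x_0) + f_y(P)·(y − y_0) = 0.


Tangent line at P: 18*x + 2*y - 6 = 0.

Step 1: f(0, 3) = 0, so P lies on C.
Step 2: partial derivatives
  f_x(x, y) = -2*x + 2*y**2, f_y(x, y) = 4*x*y + 2.
  f_x(P) = 18, f_y(P) = 2 (gradient nonzero, so P is smooth).
Step 3: tangent line at P: 18·(x − 0) + 2·(y − 3) = 0.
Expanding: 18*x + 2*y - 6 = 0.


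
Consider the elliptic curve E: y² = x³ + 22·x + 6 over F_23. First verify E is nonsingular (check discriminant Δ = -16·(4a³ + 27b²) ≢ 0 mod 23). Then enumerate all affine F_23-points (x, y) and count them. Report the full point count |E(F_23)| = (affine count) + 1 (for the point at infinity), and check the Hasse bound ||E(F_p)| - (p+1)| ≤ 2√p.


Affine points = {(0, 11), (0, 12), (1, 11), (1, 12), (2, 9), (2, 14), (6, 3), (6, 20), (8, 2), (8, 21), (9, 6), (9, 17), (15, 10), (15, 13), (17, 7), (17, 16), (18, 1), (18, 22), (21, 0), (22, 11), (22, 12)}; affine count = 21; |E(F_23)| = 22.

Discriminant check: Δ ∝ 4a³ + 27b² = 4·22³ + 27·6² = 4·10648 + 27·36 ≡ 2 (mod 23). Nonzero ⇒ E is nonsingular.
For each x ∈ F_23, compute rhs = x³ + 22·x + 6 mod 23, then count y ∈ F_23 with y² ≡ rhs.
  x = 0: rhs = 6, matching y values: 11, 12 (2 points).
  x = 1: rhs = 6, matching y values: 11, 12 (2 points).
  x = 2: rhs = 12, matching y values: 9, 14 (2 points).
  x = 3: rhs = 7, matching y values: none (0 points).
  x = 4: rhs = 20, matching y values: none (0 points).
  x = 5: rhs = 11, matching y values: none (0 points).
  x = 6: rhs = 9, matching y values: 3, 20 (2 points).
  x = 7: rhs = 20, matching y values: none (0 points).
  x = 8: rhs = 4, matching y values: 2, 21 (2 points).
  x = 9: rhs = 13, matching y values: 6, 17 (2 points).
  x = 10: rhs = 7, matching y values: none (0 points).
  x = 11: rhs = 15, matching y values: none (0 points).
  x = 12: rhs = 20, matching y values: none (0 points).
  x = 13: rhs = 5, matching y values: none (0 points).
  x = 14: rhs = 22, matching y values: none (0 points).
  x = 15: rhs = 8, matching y values: 10, 13 (2 points).
  x = 16: rhs = 15, matching y values: none (0 points).
  x = 17: rhs = 3, matching y values: 7, 16 (2 points).
  x = 18: rhs = 1, matching y values: 1, 22 (2 points).
  x = 19: rhs = 15, matching y values: none (0 points).
  x = 20: rhs = 5, matching y values: none (0 points).
  x = 21: rhs = 0, matching y values: 0 (1 points).
  x = 22: rhs = 6, matching y values: 11, 12 (2 points).
Total affine count: 21.
Full point count |E(F_23)| = 21 + 1 = 22.
Hasse bound: |22 − (23+1)| = |-2| = 2 ≤ 2√23 ≈ 9.5917 ✓.


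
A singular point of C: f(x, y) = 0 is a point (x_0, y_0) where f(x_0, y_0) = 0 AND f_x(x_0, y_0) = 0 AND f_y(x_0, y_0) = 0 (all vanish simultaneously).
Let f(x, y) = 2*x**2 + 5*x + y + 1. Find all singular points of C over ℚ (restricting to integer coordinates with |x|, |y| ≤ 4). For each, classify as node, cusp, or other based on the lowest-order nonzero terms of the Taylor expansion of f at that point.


No singular points in the scanned grid; C is smooth there.

Compute partial derivatives:
  f_x = 4*x + 5.
  f_y = 1.
f_y = 1 is a nonzero constant, so f_y never vanishes: no point (x, y) can satisfy f = f_x = f_y = 0. In particular no (x, y) ∈ {−4, ..., 4}² is singular; the curve is smooth.


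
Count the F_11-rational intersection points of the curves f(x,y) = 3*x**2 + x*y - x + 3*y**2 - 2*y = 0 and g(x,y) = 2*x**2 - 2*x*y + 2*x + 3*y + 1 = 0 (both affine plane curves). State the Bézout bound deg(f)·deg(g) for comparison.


Common zeros: {(2, 2)}; count = 1; Bézout bound = 4.

deg(f) = 2, deg(g) = 2, so Bézout bound = 4.
Scan x ∈ F_11. For each x, list the y ∈ F_11 with f(x, y) ≡ 0 and those with g(x, y) ≡ 0 (mod 11); the common zeros in that column are the intersection.
  x = 0: f ≡ 0 at y ∈ {0, 8}; g ≡ 0 at y ∈ {7}; common: ∅.
  x = 1: f ≡ 0 at y ∈ ∅; g ≡ 0 at y ∈ {6}; common: ∅.
  x = 2: f ≡ 0 at y ∈ {2, 9}; g ≡ 0 at y ∈ {2}; common: {2}.
  x = 3: f ≡ 0 at y ∈ ∅; g ≡ 0 at y ∈ {1}; common: ∅.
  x = 4: f ≡ 0 at y ∈ {0, 3}; g ≡ 0 at y ∈ {6}; common: ∅.
  x = 5: f ≡ 0 at y ∈ {2, 8}; g ≡ 0 at y ∈ {4}; common: ∅.
  x = 6: f ≡ 0 at y ∈ ∅; g ≡ 0 at y ∈ {7}; common: ∅.
  x = 7: f ≡ 0 at y ∈ ∅; g ≡ 0 at y ∈ ∅; common: ∅.
  x = 8: f ≡ 0 at y ∈ ∅; g ≡ 0 at y ∈ {1}; common: ∅.
  x = 9: f ≡ 0 at y ∈ ∅; g ≡ 0 at y ∈ {4}; common: ∅.
  x = 10: f ≡ 0 at y ∈ {3, 9}; g ≡ 0 at y ∈ {2}; common: ∅.
Collecting: common zeros = {(2, 2)}, so the count is 1.
Comparison with the Bézout bound: 1 ≤ 4 = deg(f)·deg(g), as expected for curves with no common component (the affine F_11-count falls short of the bound because intersections may lie at infinity, over extension fields, or carry multiplicity).


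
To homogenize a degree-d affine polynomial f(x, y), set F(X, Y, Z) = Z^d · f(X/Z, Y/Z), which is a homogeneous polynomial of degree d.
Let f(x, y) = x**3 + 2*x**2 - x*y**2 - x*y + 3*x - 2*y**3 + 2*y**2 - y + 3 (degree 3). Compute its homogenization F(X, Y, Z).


F(X, Y, Z) = X**3 + 2*X**2*Z - X*Y**2 - X*Y*Z + 3*X*Z**2 - 2*Y**3 + 2*Y**2*Z - Y*Z**2 + 3*Z**3

deg(f) = 3.
Substitute x = X/Z, y = Y/Z into f, then multiply by Z^3.
  monomial 1·x^3·y^0 ↦ 1·X^3·Y^0·Z^0.
  monomial 2·x^2·y^0 ↦ 2·X^2·Y^0·Z^1.
  monomial -1·x^1·y^2 ↦ -1·X^1·Y^2·Z^0.
  monomial -1·x^1·y^1 ↦ -1·X^1·Y^1·Z^1.
  monomial 3·x^1·y^0 ↦ 3·X^1·Y^0·Z^2.
  monomial -2·x^0·y^3 ↦ -2·X^0·Y^3·Z^0.
  monomial 2·x^0·y^2 ↦ 2·X^0·Y^2·Z^1.
  monomial -1·x^0·y^1 ↦ -1·X^0·Y^1·Z^2.
  monomial 3·x^0·y^0 ↦ 3·X^0·Y^0·Z^3.
Collecting: F(X, Y, Z) = X**3 + 2*X**2*Z - X*Y**2 - X*Y*Z + 3*X*Z**2 - 2*Y**3 + 2*Y**2*Z - Y*Z**2 + 3*Z**3.


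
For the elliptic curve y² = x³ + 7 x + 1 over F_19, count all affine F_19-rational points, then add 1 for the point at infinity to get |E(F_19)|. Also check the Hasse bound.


Affine points = {(0, 1), (0, 18), (1, 3), (1, 16), (2, 2), (2, 17), (3, 7), (3, 12), (4, 6), (4, 13), (5, 3), (5, 16), (10, 8), (10, 11), (13, 3), (13, 16), (15, 2), (15, 17), (17, 6), (17, 13)}; affine count = 20; |E(F_19)| = 21.

Discriminant check: Δ ∝ 4a³ + 27b² = 4·7³ + 27·1² = 4·343 + 27·1 ≡ 12 (mod 19). Nonzero ⇒ E is nonsingular.
For each x ∈ F_19, compute rhs = x³ + 7·x + 1 mod 19, then count y ∈ F_19 with y² ≡ rhs.
  x = 0: rhs = 1, matching y values: 1, 18 (2 points).
  x = 1: rhs = 9, matching y values: 3, 16 (2 points).
  x = 2: rhs = 4, matching y values: 2, 17 (2 points).
  x = 3: rhs = 11, matching y values: 7, 12 (2 points).
  x = 4: rhs = 17, matching y values: 6, 13 (2 points).
  x = 5: rhs = 9, matching y values: 3, 16 (2 points).
  x = 6: rhs = 12, matching y values: none (0 points).
  x = 7: rhs = 13, matching y values: none (0 points).
  x = 8: rhs = 18, matching y values: none (0 points).
  x = 9: rhs = 14, matching y values: none (0 points).
  x = 10: rhs = 7, matching y values: 8, 11 (2 points).
  x = 11: rhs = 3, matching y values: none (0 points).
  x = 12: rhs = 8, matching y values: none (0 points).
  x = 13: rhs = 9, matching y values: 3, 16 (2 points).
  x = 14: rhs = 12, matching y values: none (0 points).
  x = 15: rhs = 4, matching y values: 2, 17 (2 points).
  x = 16: rhs = 10, matching y values: none (0 points).
  x = 17: rhs = 17, matching y values: 6, 13 (2 points).
  x = 18: rhs = 12, matching y values: none (0 points).
Total affine count: 20.
Full point count |E(F_19)| = 20 + 1 = 21.
Hasse bound: |21 − (19+1)| = |1| = 1 ≤ 2√19 ≈ 8.7178 ✓.
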